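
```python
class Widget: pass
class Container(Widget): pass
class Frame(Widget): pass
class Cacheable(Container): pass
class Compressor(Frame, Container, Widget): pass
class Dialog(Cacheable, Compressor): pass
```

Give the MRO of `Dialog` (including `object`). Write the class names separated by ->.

L[Dialog] = Dialog + merge(L[Cacheable], L[Compressor], [Cacheable Compressor])
  take Cacheable:  [Cacheable Container Widget object] + [Compressor Frame Container Widget object] + [Cacheable Compressor]
  take Compressor:  [Container Widget object] + [Compressor Frame Container Widget object] + [Compressor]
  take Frame:  [Container Widget object] + [Frame Container Widget object]
  take Container:  [Container Widget object] + [Container Widget object]
  take Widget:  [Widget object] + [Widget object]
  take object:  [object] + [object]

Dialog -> Cacheable -> Compressor -> Frame -> Container -> Widget -> object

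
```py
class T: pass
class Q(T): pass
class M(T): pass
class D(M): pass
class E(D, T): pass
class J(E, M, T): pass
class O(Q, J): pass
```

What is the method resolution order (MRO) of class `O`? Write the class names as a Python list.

L[O] = O + merge(L[Q], L[J], [Q J])
  take Q:  [Q T object] + [J E D M T object] + [Q J]
  take J:  [T object] + [J E D M T object] + [J]
  take E:  [T object] + [E D M T object]
  take D:  [T object] + [D M T object]
  take M:  [T object] + [M T object]
  take T:  [T object] + [T object]
  take object:  [object] + [object]

[O, Q, J, E, D, M, T, object]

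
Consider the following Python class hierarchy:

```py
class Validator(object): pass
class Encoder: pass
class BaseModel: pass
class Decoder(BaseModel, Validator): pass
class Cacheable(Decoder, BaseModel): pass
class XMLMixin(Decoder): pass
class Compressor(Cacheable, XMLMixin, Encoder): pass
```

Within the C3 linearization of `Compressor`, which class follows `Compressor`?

Cacheable

L[Compressor] = Compressor + merge(L[Cacheable], L[XMLMixin], L[Encoder], [Cacheable XMLMixin Encoder])
  take Cacheable:  [Cacheable Decoder BaseModel Validator object] + [XMLMixin Decoder BaseModel Validator object] + [Encoder object] + [Cacheable XMLMixin Encoder]
  take XMLMixin:  [Decoder BaseModel Validator object] + [XMLMixin Decoder BaseModel Validator object] + [Encoder object] + [XMLMixin Encoder]
  take Decoder:  [Decoder BaseModel Validator object] + [Decoder BaseModel Validator object] + [Encoder object] + [Encoder]
  take BaseModel:  [BaseModel Validator object] + [BaseModel Validator object] + [Encoder object] + [Encoder]
  take Validator:  [Validator object] + [Validator object] + [Encoder object] + [Encoder]
  take Encoder:  [object] + [object] + [Encoder object] + [Encoder]
  take object:  [object] + [object] + [object]
MRO: Compressor Cacheable XMLMixin Decoder BaseModel Validator Encoder object
Compressor is at position 0; next is Cacheable.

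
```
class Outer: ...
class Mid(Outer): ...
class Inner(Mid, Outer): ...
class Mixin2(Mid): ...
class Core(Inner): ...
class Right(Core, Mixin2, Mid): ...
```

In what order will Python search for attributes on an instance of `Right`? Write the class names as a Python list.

[Right, Core, Inner, Mixin2, Mid, Outer, object]

L[Right] = Right + merge(L[Core], L[Mixin2], L[Mid], [Core Mixin2 Mid])
  take Core:  [Core Inner Mid Outer object] + [Mixin2 Mid Outer object] + [Mid Outer object] + [Core Mixin2 Mid]
  take Inner:  [Inner Mid Outer object] + [Mixin2 Mid Outer object] + [Mid Outer object] + [Mixin2 Mid]
  take Mixin2:  [Mid Outer object] + [Mixin2 Mid Outer object] + [Mid Outer object] + [Mixin2 Mid]
  take Mid:  [Mid Outer object] + [Mid Outer object] + [Mid Outer object] + [Mid]
  take Outer:  [Outer object] + [Outer object] + [Outer object]
  take object:  [object] + [object] + [object]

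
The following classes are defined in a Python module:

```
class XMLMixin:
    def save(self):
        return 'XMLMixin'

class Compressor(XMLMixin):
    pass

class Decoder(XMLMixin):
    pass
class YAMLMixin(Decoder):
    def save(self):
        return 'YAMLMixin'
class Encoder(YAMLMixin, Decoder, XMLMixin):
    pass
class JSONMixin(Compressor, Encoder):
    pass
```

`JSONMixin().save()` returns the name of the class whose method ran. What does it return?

YAMLMixin

L[JSONMixin] = JSONMixin + merge(L[Compressor], L[Encoder], [Compressor Encoder])
  take Compressor:  [Compressor XMLMixin object] + [Encoder YAMLMixin Decoder XMLMixin object] + [Compressor Encoder]
  take Encoder:  [XMLMixin object] + [Encoder YAMLMixin Decoder XMLMixin object] + [Encoder]
  take YAMLMixin:  [XMLMixin object] + [YAMLMixin Decoder XMLMixin object]
  take Decoder:  [XMLMixin object] + [Decoder XMLMixin object]
  take XMLMixin:  [XMLMixin object] + [XMLMixin object]
  take object:  [object] + [object]
MRO: JSONMixin Compressor Encoder YAMLMixin Decoder XMLMixin object
save is defined in: XMLMixin, YAMLMixin. First along the MRO is YAMLMixin.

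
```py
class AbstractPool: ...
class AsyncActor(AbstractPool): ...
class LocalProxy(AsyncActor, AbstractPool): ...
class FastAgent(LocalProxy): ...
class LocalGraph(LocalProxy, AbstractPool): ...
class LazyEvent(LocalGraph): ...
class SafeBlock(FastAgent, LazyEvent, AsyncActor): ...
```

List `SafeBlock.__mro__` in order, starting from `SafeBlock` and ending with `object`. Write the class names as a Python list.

[SafeBlock, FastAgent, LazyEvent, LocalGraph, LocalProxy, AsyncActor, AbstractPool, object]

L[SafeBlock] = SafeBlock + merge(L[FastAgent], L[LazyEvent], L[AsyncActor], [FastAgent LazyEvent AsyncActor])
  take FastAgent:  [FastAgent LocalProxy AsyncActor AbstractPool object] + [LazyEvent LocalGraph LocalProxy AsyncActor AbstractPool object] + [AsyncActor AbstractPool object] + [FastAgent LazyEvent AsyncActor]
  take LazyEvent:  [LocalProxy AsyncActor AbstractPool object] + [LazyEvent LocalGraph LocalProxy AsyncActor AbstractPool object] + [AsyncActor AbstractPool object] + [LazyEvent AsyncActor]
  take LocalGraph:  [LocalProxy AsyncActor AbstractPool object] + [LocalGraph LocalProxy AsyncActor AbstractPool object] + [AsyncActor AbstractPool object] + [AsyncActor]
  take LocalProxy:  [LocalProxy AsyncActor AbstractPool object] + [LocalProxy AsyncActor AbstractPool object] + [AsyncActor AbstractPool object] + [AsyncActor]
  take AsyncActor:  [AsyncActor AbstractPool object] + [AsyncActor AbstractPool object] + [AsyncActor AbstractPool object] + [AsyncActor]
  take AbstractPool:  [AbstractPool object] + [AbstractPool object] + [AbstractPool object]
  take object:  [object] + [object] + [object]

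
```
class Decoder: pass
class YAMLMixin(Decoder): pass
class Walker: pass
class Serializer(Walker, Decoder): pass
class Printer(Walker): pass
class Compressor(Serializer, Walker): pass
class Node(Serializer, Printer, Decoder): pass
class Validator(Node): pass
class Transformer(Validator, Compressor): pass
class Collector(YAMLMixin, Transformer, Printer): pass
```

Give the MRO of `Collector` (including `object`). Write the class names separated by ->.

L[Collector] = Collector + merge(L[YAMLMixin], L[Transformer], L[Printer], [YAMLMixin Transformer Printer])
  take YAMLMixin:  [YAMLMixin Decoder object] + [Transformer Validator Node Compressor Serializer Printer Walker Decoder object] + [Printer Walker object] + [YAMLMixin Transformer Printer]
  take Transformer:  [Decoder object] + [Transformer Validator Node Compressor Serializer Printer Walker Decoder object] + [Printer Walker object] + [Transformer Printer]
  take Validator:  [Decoder object] + [Validator Node Compressor Serializer Printer Walker Decoder object] + [Printer Walker object] + [Printer]
  take Node:  [Decoder object] + [Node Compressor Serializer Printer Walker Decoder object] + [Printer Walker object] + [Printer]
  take Compressor:  [Decoder object] + [Compressor Serializer Printer Walker Decoder object] + [Printer Walker object] + [Printer]
  take Serializer:  [Decoder object] + [Serializer Printer Walker Decoder object] + [Printer Walker object] + [Printer]
  take Printer:  [Decoder object] + [Printer Walker Decoder object] + [Printer Walker object] + [Printer]
  take Walker:  [Decoder object] + [Walker Decoder object] + [Walker object]
  take Decoder:  [Decoder object] + [Decoder object] + [object]
  take object:  [object] + [object] + [object]

Collector -> YAMLMixin -> Transformer -> Validator -> Node -> Compressor -> Serializer -> Printer -> Walker -> Decoder -> object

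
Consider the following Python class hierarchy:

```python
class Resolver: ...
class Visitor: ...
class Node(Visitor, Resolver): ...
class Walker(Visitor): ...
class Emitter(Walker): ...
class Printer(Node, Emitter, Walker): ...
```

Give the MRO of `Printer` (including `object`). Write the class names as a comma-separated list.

Printer, Node, Emitter, Walker, Visitor, Resolver, object

L[Printer] = Printer + merge(L[Node], L[Emitter], L[Walker], [Node Emitter Walker])
  take Node:  [Node Visitor Resolver object] + [Emitter Walker Visitor object] + [Walker Visitor object] + [Node Emitter Walker]
  take Emitter:  [Visitor Resolver object] + [Emitter Walker Visitor object] + [Walker Visitor object] + [Emitter Walker]
  take Walker:  [Visitor Resolver object] + [Walker Visitor object] + [Walker Visitor object] + [Walker]
  take Visitor:  [Visitor Resolver object] + [Visitor object] + [Visitor object]
  take Resolver:  [Resolver object] + [object] + [object]
  take object:  [object] + [object] + [object]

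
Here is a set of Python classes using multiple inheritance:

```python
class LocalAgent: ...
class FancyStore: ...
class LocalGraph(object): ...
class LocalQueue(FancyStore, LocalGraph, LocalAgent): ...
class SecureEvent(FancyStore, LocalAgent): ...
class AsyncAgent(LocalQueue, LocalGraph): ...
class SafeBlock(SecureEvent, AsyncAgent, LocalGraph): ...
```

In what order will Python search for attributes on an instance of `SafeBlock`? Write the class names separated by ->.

SafeBlock -> SecureEvent -> AsyncAgent -> LocalQueue -> FancyStore -> LocalGraph -> LocalAgent -> object

L[SafeBlock] = SafeBlock + merge(L[SecureEvent], L[AsyncAgent], L[LocalGraph], [SecureEvent AsyncAgent LocalGraph])
  take SecureEvent:  [SecureEvent FancyStore LocalAgent object] + [AsyncAgent LocalQueue FancyStore LocalGraph LocalAgent object] + [LocalGraph object] + [SecureEvent AsyncAgent LocalGraph]
  take AsyncAgent:  [FancyStore LocalAgent object] + [AsyncAgent LocalQueue FancyStore LocalGraph LocalAgent object] + [LocalGraph object] + [AsyncAgent LocalGraph]
  take LocalQueue:  [FancyStore LocalAgent object] + [LocalQueue FancyStore LocalGraph LocalAgent object] + [LocalGraph object] + [LocalGraph]
  take FancyStore:  [FancyStore LocalAgent object] + [FancyStore LocalGraph LocalAgent object] + [LocalGraph object] + [LocalGraph]
  take LocalGraph:  [LocalAgent object] + [LocalGraph LocalAgent object] + [LocalGraph object] + [LocalGraph]
  take LocalAgent:  [LocalAgent object] + [LocalAgent object] + [object]
  take object:  [object] + [object] + [object]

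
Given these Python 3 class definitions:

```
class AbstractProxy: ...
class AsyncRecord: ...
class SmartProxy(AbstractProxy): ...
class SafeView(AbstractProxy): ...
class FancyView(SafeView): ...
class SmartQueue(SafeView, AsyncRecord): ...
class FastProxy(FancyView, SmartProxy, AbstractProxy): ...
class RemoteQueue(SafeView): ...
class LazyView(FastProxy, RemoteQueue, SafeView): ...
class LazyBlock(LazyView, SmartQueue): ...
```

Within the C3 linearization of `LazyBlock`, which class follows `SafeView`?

SmartProxy

L[LazyBlock] = LazyBlock + merge(L[LazyView], L[SmartQueue], [LazyView SmartQueue])
  take LazyView:  [LazyView FastProxy FancyView RemoteQueue SafeView SmartProxy AbstractProxy object] + [SmartQueue SafeView AbstractProxy AsyncRecord object] + [LazyView SmartQueue]
  take FastProxy:  [FastProxy FancyView RemoteQueue SafeView SmartProxy AbstractProxy object] + [SmartQueue SafeView AbstractProxy AsyncRecord object] + [SmartQueue]
  take FancyView:  [FancyView RemoteQueue SafeView SmartProxy AbstractProxy object] + [SmartQueue SafeView AbstractProxy AsyncRecord object] + [SmartQueue]
  take RemoteQueue:  [RemoteQueue SafeView SmartProxy AbstractProxy object] + [SmartQueue SafeView AbstractProxy AsyncRecord object] + [SmartQueue]
  take SmartQueue:  [SafeView SmartProxy AbstractProxy object] + [SmartQueue SafeView AbstractProxy AsyncRecord object] + [SmartQueue]
  take SafeView:  [SafeView SmartProxy AbstractProxy object] + [SafeView AbstractProxy AsyncRecord object]
  take SmartProxy:  [SmartProxy AbstractProxy object] + [AbstractProxy AsyncRecord object]
  take AbstractProxy:  [AbstractProxy object] + [AbstractProxy AsyncRecord object]
  take AsyncRecord:  [object] + [AsyncRecord object]
  take object:  [object] + [object]
MRO: LazyBlock LazyView FastProxy FancyView RemoteQueue SmartQueue SafeView SmartProxy AbstractProxy AsyncRecord object
SafeView is at position 6; next is SmartProxy.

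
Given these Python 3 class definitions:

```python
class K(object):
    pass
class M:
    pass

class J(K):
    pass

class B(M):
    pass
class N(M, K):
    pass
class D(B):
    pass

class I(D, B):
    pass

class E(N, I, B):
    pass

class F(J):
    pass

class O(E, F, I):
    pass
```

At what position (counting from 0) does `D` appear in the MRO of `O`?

L[O] = O + merge(L[E], L[F], L[I], [E F I])
  take E:  [E N I D B M K object] + [F J K object] + [I D B M object] + [E F I]
  take N:  [N I D B M K object] + [F J K object] + [I D B M object] + [F I]
  take F:  [I D B M K object] + [F J K object] + [I D B M object] + [F I]
  take I:  [I D B M K object] + [J K object] + [I D B M object] + [I]
  take D:  [D B M K object] + [J K object] + [D B M object]
  take B:  [B M K object] + [J K object] + [B M object]
  take M:  [M K object] + [J K object] + [M object]
  take J:  [K object] + [J K object] + [object]
  take K:  [K object] + [K object] + [object]
  take object:  [object] + [object] + [object]
MRO: O E N F I D B M J K object
D sits at index 5.

5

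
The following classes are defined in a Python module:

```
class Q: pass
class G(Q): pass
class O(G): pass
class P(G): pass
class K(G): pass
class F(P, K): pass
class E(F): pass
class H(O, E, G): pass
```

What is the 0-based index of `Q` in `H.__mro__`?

L[H] = H + merge(L[O], L[E], L[G], [O E G])
  take O:  [O G Q object] + [E F P K G Q object] + [G Q object] + [O E G]
  take E:  [G Q object] + [E F P K G Q object] + [G Q object] + [E G]
  take F:  [G Q object] + [F P K G Q object] + [G Q object] + [G]
  take P:  [G Q object] + [P K G Q object] + [G Q object] + [G]
  take K:  [G Q object] + [K G Q object] + [G Q object] + [G]
  take G:  [G Q object] + [G Q object] + [G Q object] + [G]
  take Q:  [Q object] + [Q object] + [Q object]
  take object:  [object] + [object] + [object]
MRO: H O E F P K G Q object
Q sits at index 7.

7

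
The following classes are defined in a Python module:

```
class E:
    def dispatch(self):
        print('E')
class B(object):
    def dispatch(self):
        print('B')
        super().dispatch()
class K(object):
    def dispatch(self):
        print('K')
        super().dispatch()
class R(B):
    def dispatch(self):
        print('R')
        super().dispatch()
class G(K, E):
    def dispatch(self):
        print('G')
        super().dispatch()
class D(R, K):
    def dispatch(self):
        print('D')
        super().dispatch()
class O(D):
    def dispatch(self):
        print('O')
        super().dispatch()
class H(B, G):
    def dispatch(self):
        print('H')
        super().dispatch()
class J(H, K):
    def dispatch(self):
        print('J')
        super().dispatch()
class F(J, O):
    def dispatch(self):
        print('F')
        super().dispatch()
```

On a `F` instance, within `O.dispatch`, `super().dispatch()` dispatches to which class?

D

L[F] = F + merge(L[J], L[O], [J O])
  take J:  [J H B G K E object] + [O D R B K object] + [J O]
  take H:  [H B G K E object] + [O D R B K object] + [O]
  take O:  [B G K E object] + [O D R B K object] + [O]
  take D:  [B G K E object] + [D R B K object]
  take R:  [B G K E object] + [R B K object]
  take B:  [B G K E object] + [B K object]
  take G:  [G K E object] + [K object]
  take K:  [K E object] + [K object]
  take E:  [E object] + [object]
  take object:  [object] + [object]
MRO: F J H O D R B G K E object
super() in O.dispatch on a F instance goes to the class after O in F's MRO: D.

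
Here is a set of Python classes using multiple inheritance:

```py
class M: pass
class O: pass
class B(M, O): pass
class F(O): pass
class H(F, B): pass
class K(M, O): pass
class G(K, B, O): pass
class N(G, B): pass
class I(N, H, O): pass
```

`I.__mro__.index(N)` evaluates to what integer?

L[I] = I + merge(L[N], L[H], L[O], [N H O])
  take N:  [N G K B M O object] + [H F B M O object] + [O object] + [N H O]
  take G:  [G K B M O object] + [H F B M O object] + [O object] + [H O]
  take K:  [K B M O object] + [H F B M O object] + [O object] + [H O]
  take H:  [B M O object] + [H F B M O object] + [O object] + [H O]
  take F:  [B M O object] + [F B M O object] + [O object] + [O]
  take B:  [B M O object] + [B M O object] + [O object] + [O]
  take M:  [M O object] + [M O object] + [O object] + [O]
  take O:  [O object] + [O object] + [O object] + [O]
  take object:  [object] + [object] + [object]
MRO: I N G K H F B M O object
N sits at index 1.

1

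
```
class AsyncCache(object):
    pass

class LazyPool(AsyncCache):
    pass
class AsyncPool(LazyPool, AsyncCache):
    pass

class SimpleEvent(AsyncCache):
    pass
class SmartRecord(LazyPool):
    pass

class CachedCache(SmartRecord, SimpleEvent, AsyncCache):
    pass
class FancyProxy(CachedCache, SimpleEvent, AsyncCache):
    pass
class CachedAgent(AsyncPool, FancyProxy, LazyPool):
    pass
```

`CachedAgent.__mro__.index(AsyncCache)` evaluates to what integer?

L[CachedAgent] = CachedAgent + merge(L[AsyncPool], L[FancyProxy], L[LazyPool], [AsyncPool FancyProxy LazyPool])
  take AsyncPool:  [AsyncPool LazyPool AsyncCache object] + [FancyProxy CachedCache SmartRecord LazyPool SimpleEvent AsyncCache object] + [LazyPool AsyncCache object] + [AsyncPool FancyProxy LazyPool]
  take FancyProxy:  [LazyPool AsyncCache object] + [FancyProxy CachedCache SmartRecord LazyPool SimpleEvent AsyncCache object] + [LazyPool AsyncCache object] + [FancyProxy LazyPool]
  take CachedCache:  [LazyPool AsyncCache object] + [CachedCache SmartRecord LazyPool SimpleEvent AsyncCache object] + [LazyPool AsyncCache object] + [LazyPool]
  take SmartRecord:  [LazyPool AsyncCache object] + [SmartRecord LazyPool SimpleEvent AsyncCache object] + [LazyPool AsyncCache object] + [LazyPool]
  take LazyPool:  [LazyPool AsyncCache object] + [LazyPool SimpleEvent AsyncCache object] + [LazyPool AsyncCache object] + [LazyPool]
  take SimpleEvent:  [AsyncCache object] + [SimpleEvent AsyncCache object] + [AsyncCache object]
  take AsyncCache:  [AsyncCache object] + [AsyncCache object] + [AsyncCache object]
  take object:  [object] + [object] + [object]
MRO: CachedAgent AsyncPool FancyProxy CachedCache SmartRecord LazyPool SimpleEvent AsyncCache object
AsyncCache sits at index 7.

7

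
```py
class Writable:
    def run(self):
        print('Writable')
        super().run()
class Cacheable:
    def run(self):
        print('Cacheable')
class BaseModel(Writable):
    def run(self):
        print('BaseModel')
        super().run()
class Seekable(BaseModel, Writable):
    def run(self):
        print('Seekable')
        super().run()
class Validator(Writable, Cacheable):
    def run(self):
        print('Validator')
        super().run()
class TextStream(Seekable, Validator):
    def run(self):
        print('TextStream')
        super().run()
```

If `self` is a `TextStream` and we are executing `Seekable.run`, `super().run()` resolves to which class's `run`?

BaseModel

L[TextStream] = TextStream + merge(L[Seekable], L[Validator], [Seekable Validator])
  take Seekable:  [Seekable BaseModel Writable object] + [Validator Writable Cacheable object] + [Seekable Validator]
  take BaseModel:  [BaseModel Writable object] + [Validator Writable Cacheable object] + [Validator]
  take Validator:  [Writable object] + [Validator Writable Cacheable object] + [Validator]
  take Writable:  [Writable object] + [Writable Cacheable object]
  take Cacheable:  [object] + [Cacheable object]
  take object:  [object] + [object]
MRO: TextStream Seekable BaseModel Validator Writable Cacheable object
super() in Seekable.run on a TextStream instance goes to the class after Seekable in TextStream's MRO: BaseModel.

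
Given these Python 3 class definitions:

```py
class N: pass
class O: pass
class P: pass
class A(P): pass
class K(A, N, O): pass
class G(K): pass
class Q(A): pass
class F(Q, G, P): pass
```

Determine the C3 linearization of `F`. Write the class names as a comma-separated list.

F, Q, G, K, A, P, N, O, object

L[F] = F + merge(L[Q], L[G], L[P], [Q G P])
  take Q:  [Q A P object] + [G K A P N O object] + [P object] + [Q G P]
  take G:  [A P object] + [G K A P N O object] + [P object] + [G P]
  take K:  [A P object] + [K A P N O object] + [P object] + [P]
  take A:  [A P object] + [A P N O object] + [P object] + [P]
  take P:  [P object] + [P N O object] + [P object] + [P]
  take N:  [object] + [N O object] + [object]
  take O:  [object] + [O object] + [object]
  take object:  [object] + [object] + [object]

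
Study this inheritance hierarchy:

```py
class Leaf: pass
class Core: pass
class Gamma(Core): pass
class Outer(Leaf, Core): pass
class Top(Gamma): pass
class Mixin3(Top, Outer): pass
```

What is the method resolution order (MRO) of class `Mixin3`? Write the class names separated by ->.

L[Mixin3] = Mixin3 + merge(L[Top], L[Outer], [Top Outer])
  take Top:  [Top Gamma Core object] + [Outer Leaf Core object] + [Top Outer]
  take Gamma:  [Gamma Core object] + [Outer Leaf Core object] + [Outer]
  take Outer:  [Core object] + [Outer Leaf Core object] + [Outer]
  take Leaf:  [Core object] + [Leaf Core object]
  take Core:  [Core object] + [Core object]
  take object:  [object] + [object]

Mixin3 -> Top -> Gamma -> Outer -> Leaf -> Core -> object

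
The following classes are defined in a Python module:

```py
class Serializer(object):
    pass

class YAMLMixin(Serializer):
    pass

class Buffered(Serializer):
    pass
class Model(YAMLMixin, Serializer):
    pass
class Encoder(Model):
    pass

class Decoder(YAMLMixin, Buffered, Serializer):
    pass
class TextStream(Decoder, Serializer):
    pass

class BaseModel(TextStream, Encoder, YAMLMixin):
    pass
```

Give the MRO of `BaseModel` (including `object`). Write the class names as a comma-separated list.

BaseModel, TextStream, Decoder, Encoder, Model, YAMLMixin, Buffered, Serializer, object

L[BaseModel] = BaseModel + merge(L[TextStream], L[Encoder], L[YAMLMixin], [TextStream Encoder YAMLMixin])
  take TextStream:  [TextStream Decoder YAMLMixin Buffered Serializer object] + [Encoder Model YAMLMixin Serializer object] + [YAMLMixin Serializer object] + [TextStream Encoder YAMLMixin]
  take Decoder:  [Decoder YAMLMixin Buffered Serializer object] + [Encoder Model YAMLMixin Serializer object] + [YAMLMixin Serializer object] + [Encoder YAMLMixin]
  take Encoder:  [YAMLMixin Buffered Serializer object] + [Encoder Model YAMLMixin Serializer object] + [YAMLMixin Serializer object] + [Encoder YAMLMixin]
  take Model:  [YAMLMixin Buffered Serializer object] + [Model YAMLMixin Serializer object] + [YAMLMixin Serializer object] + [YAMLMixin]
  take YAMLMixin:  [YAMLMixin Buffered Serializer object] + [YAMLMixin Serializer object] + [YAMLMixin Serializer object] + [YAMLMixin]
  take Buffered:  [Buffered Serializer object] + [Serializer object] + [Serializer object]
  take Serializer:  [Serializer object] + [Serializer object] + [Serializer object]
  take object:  [object] + [object] + [object]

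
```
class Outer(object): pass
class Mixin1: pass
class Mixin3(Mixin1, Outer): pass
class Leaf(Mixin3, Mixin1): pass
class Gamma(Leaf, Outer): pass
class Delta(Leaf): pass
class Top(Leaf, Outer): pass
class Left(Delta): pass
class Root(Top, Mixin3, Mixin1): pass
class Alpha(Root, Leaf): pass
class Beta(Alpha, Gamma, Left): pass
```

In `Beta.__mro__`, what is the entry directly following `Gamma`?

L[Beta] = Beta + merge(L[Alpha], L[Gamma], L[Left], [Alpha Gamma Left])
  take Alpha:  [Alpha Root Top Leaf Mixin3 Mixin1 Outer object] + [Gamma Leaf Mixin3 Mixin1 Outer object] + [Left Delta Leaf Mixin3 Mixin1 Outer object] + [Alpha Gamma Left]
  take Root:  [Root Top Leaf Mixin3 Mixin1 Outer object] + [Gamma Leaf Mixin3 Mixin1 Outer object] + [Left Delta Leaf Mixin3 Mixin1 Outer object] + [Gamma Left]
  take Top:  [Top Leaf Mixin3 Mixin1 Outer object] + [Gamma Leaf Mixin3 Mixin1 Outer object] + [Left Delta Leaf Mixin3 Mixin1 Outer object] + [Gamma Left]
  take Gamma:  [Leaf Mixin3 Mixin1 Outer object] + [Gamma Leaf Mixin3 Mixin1 Outer object] + [Left Delta Leaf Mixin3 Mixin1 Outer object] + [Gamma Left]
  take Left:  [Leaf Mixin3 Mixin1 Outer object] + [Leaf Mixin3 Mixin1 Outer object] + [Left Delta Leaf Mixin3 Mixin1 Outer object] + [Left]
  take Delta:  [Leaf Mixin3 Mixin1 Outer object] + [Leaf Mixin3 Mixin1 Outer object] + [Delta Leaf Mixin3 Mixin1 Outer object]
  take Leaf:  [Leaf Mixin3 Mixin1 Outer object] + [Leaf Mixin3 Mixin1 Outer object] + [Leaf Mixin3 Mixin1 Outer object]
  take Mixin3:  [Mixin3 Mixin1 Outer object] + [Mixin3 Mixin1 Outer object] + [Mixin3 Mixin1 Outer object]
  take Mixin1:  [Mixin1 Outer object] + [Mixin1 Outer object] + [Mixin1 Outer object]
  take Outer:  [Outer object] + [Outer object] + [Outer object]
  take object:  [object] + [object] + [object]
MRO: Beta Alpha Root Top Gamma Left Delta Leaf Mixin3 Mixin1 Outer object
Gamma is at position 4; next is Left.

Left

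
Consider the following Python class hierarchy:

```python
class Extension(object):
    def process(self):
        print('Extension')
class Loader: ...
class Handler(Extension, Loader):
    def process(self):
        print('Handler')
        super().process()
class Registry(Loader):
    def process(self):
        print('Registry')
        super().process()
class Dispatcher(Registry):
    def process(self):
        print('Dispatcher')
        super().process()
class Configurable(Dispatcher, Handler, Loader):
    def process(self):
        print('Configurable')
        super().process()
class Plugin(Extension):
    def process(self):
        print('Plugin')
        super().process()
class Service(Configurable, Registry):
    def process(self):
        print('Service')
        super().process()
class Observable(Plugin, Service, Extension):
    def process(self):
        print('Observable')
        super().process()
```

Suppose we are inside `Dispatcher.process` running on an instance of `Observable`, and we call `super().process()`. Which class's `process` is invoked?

L[Observable] = Observable + merge(L[Plugin], L[Service], L[Extension], [Plugin Service Extension])
  take Plugin:  [Plugin Extension object] + [Service Configurable Dispatcher Registry Handler Extension Loader object] + [Extension object] + [Plugin Service Extension]
  take Service:  [Extension object] + [Service Configurable Dispatcher Registry Handler Extension Loader object] + [Extension object] + [Service Extension]
  take Configurable:  [Extension object] + [Configurable Dispatcher Registry Handler Extension Loader object] + [Extension object] + [Extension]
  take Dispatcher:  [Extension object] + [Dispatcher Registry Handler Extension Loader object] + [Extension object] + [Extension]
  take Registry:  [Extension object] + [Registry Handler Extension Loader object] + [Extension object] + [Extension]
  take Handler:  [Extension object] + [Handler Extension Loader object] + [Extension object] + [Extension]
  take Extension:  [Extension object] + [Extension Loader object] + [Extension object] + [Extension]
  take Loader:  [object] + [Loader object] + [object]
  take object:  [object] + [object] + [object]
MRO: Observable Plugin Service Configurable Dispatcher Registry Handler Extension Loader object
super() in Dispatcher.process on a Observable instance goes to the class after Dispatcher in Observable's MRO: Registry.

Registry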